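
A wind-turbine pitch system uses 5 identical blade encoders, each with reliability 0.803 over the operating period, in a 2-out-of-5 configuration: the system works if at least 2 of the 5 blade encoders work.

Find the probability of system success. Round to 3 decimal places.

R = Σ_{i=2}^{5} C(5,i) p^i (1−p)^{5−i} with p = 0.803
C(5,2)·0.803^2·0.197^3 = 0.04930
C(5,3)·0.803^3·0.197^2 = 0.20095
C(5,4)·0.803^4·0.197^1 = 0.40954
C(5,5)·0.803^5·0.197^0 = 0.33387
Sum = 0.994

0.994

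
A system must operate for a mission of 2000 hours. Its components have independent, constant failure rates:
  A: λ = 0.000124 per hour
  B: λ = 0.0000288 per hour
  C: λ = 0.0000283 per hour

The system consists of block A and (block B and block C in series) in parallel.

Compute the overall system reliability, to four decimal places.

R(A) = exp(−0.000124 × 2000) = 0.780360
R(B) = exp(−0.0000288 × 2000) = 0.944027
R(C) = exp(−0.0000283 × 2000) = 0.944972
Series (B and C): 0.944027 × 0.944972 = 0.892079
Parallel (A and [0.892079]): 1 − (1 − 0.780360)(1 − 0.892079) = 0.9763

0.9763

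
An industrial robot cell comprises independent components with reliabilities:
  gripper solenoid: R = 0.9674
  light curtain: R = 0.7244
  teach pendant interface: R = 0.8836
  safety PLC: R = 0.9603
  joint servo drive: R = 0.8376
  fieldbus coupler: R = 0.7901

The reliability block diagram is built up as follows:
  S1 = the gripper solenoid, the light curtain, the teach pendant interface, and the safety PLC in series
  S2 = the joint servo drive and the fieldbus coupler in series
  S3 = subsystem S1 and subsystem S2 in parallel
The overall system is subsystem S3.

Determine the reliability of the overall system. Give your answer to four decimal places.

Series (gripper solenoid, light curtain, teach pendant interface, and safety PLC): 0.967400 × 0.724400 × 0.883600 × 0.960300 = 0.594630
Series (joint servo drive and fieldbus coupler): 0.837600 × 0.790100 = 0.661788
Parallel ([0.594630] and [0.661788]): 1 − (1 − 0.594630)(1 − 0.661788) = 0.8629

0.8629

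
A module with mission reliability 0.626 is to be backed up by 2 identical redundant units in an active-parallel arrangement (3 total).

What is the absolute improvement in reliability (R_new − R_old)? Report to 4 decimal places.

R_before = 0.626
R_after = 1 − (1 − 0.626)^3 = 0.9477
ΔR = 0.9477 − 0.626 = 0.3217

0.3217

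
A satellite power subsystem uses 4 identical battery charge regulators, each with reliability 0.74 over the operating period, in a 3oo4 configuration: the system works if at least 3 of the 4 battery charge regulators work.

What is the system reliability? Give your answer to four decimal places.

0.7213

R = Σ_{i=3}^{4} C(4,i) p^i (1−p)^{4−i} with p = 0.74
C(4,3)·0.74^3·0.26^1 = 0.421433
C(4,4)·0.74^4·0.26^0 = 0.299866
Sum = 0.7213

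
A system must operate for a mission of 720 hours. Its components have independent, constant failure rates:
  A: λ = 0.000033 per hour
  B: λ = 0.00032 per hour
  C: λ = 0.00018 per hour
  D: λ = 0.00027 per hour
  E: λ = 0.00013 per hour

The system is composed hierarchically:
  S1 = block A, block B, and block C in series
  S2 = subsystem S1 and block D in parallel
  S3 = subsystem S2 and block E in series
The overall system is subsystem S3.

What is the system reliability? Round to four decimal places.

0.8594

R(A) = exp(−0.000033 × 720) = 0.976520
R(B) = exp(−0.00032 × 720) = 0.794216
R(C) = exp(−0.00018 × 720) = 0.878447
R(D) = exp(−0.00027 × 720) = 0.823329
R(E) = exp(−0.00013 × 720) = 0.910647
Series (A, B, and C): 0.976520 × 0.794216 × 0.878447 = 0.681295
Parallel ([0.681295] and D): 1 − (1 − 0.681295)(1 − 0.823329) = 0.943694
Series ([0.943694] and E): 0.943694 × 0.910647 = 0.8594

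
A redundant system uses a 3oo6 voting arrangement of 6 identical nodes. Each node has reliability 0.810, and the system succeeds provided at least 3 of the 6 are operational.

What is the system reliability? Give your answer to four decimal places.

0.9859

R = Σ_{i=3}^{6} C(6,i) p^i (1−p)^{6−i} with p = 0.810
C(6,3)·0.810^3·0.190^3 = 0.072903
C(6,4)·0.810^4·0.190^2 = 0.233098
C(6,5)·0.810^5·0.190^1 = 0.397493
C(6,6)·0.810^6·0.190^0 = 0.282430
Sum = 0.9859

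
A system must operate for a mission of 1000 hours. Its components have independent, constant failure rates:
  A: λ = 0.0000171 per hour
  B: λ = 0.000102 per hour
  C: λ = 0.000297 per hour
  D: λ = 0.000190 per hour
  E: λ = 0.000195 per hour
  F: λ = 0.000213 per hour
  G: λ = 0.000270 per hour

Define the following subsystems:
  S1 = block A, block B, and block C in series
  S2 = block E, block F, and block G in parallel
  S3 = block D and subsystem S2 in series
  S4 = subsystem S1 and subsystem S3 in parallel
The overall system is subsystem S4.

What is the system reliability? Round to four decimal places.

R(A) = exp(−0.0000171 × 1000) = 0.983045
R(B) = exp(−0.000102 × 1000) = 0.903030
R(C) = exp(−0.000297 × 1000) = 0.743044
R(D) = exp(−0.000190 × 1000) = 0.826959
R(E) = exp(−0.000195 × 1000) = 0.822835
R(F) = exp(−0.000213 × 1000) = 0.808156
R(G) = exp(−0.000270 × 1000) = 0.763379
Series (A, B, and C): 0.983045 × 0.903030 × 0.743044 = 0.659614
Parallel (E, F, and G): 1 − (1 − 0.822835)(1 − 0.808156)(1 − 0.763379) = 0.991958
Series (D and [0.991958]): 0.826959 × 0.991958 = 0.820309
Parallel ([0.659614] and [0.820309]): 1 − (1 − 0.659614)(1 − 0.820309) = 0.9388

0.9388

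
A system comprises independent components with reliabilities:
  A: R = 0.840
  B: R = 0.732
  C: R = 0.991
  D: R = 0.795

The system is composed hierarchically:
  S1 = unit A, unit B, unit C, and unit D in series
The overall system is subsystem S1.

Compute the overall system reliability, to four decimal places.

Series (A, B, C, and D): 0.840000 × 0.732000 × 0.991000 × 0.795000 = 0.4844

0.4844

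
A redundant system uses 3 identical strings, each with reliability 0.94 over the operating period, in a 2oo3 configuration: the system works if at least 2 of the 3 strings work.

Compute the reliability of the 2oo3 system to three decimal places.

R = Σ_{i=2}^{3} C(3,i) p^i (1−p)^{3−i} with p = 0.94
C(3,2)·0.94^2·0.06^1 = 0.15905
C(3,3)·0.94^3·0.06^0 = 0.83058
Sum = 0.990

0.990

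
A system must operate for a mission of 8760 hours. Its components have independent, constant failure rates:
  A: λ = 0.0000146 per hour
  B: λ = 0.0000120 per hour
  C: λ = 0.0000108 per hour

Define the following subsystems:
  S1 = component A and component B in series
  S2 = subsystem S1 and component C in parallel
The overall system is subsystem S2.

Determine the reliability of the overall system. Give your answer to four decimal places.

0.9812

R(A) = exp(−0.0000146 × 8760) = 0.879945
R(B) = exp(−0.0000120 × 8760) = 0.900216
R(C) = exp(−0.0000108 × 8760) = 0.909729
Series (A and B): 0.879945 × 0.900216 = 0.792141
Parallel ([0.792141] and C): 1 − (1 − 0.792141)(1 − 0.909729) = 0.9812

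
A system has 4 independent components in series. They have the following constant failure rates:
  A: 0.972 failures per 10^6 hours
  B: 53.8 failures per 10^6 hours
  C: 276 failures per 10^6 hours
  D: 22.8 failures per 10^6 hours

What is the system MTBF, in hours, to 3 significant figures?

Series of exponential components: λ_sys = Σ λ_i
λ_sys = 0.000000972 + 0.0000538 + 0.000276 + 0.0000228 = 3.5357e-04 /h
MTBF = 1 / λ_sys = 2830 h

2830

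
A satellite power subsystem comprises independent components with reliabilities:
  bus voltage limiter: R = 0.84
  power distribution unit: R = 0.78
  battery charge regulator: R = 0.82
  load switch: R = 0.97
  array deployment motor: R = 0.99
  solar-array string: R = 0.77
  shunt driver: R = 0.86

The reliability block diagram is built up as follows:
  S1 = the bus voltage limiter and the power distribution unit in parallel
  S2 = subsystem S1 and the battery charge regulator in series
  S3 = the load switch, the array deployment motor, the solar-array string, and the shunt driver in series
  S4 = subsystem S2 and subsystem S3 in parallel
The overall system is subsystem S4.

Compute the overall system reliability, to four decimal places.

Parallel (bus voltage limiter and power distribution unit): 1 − (1 − 0.840000)(1 − 0.780000) = 0.964800
Series ([0.964800] and battery charge regulator): 0.964800 × 0.820000 = 0.791136
Series (load switch, array deployment motor, solar-array string, and shunt driver): 0.970000 × 0.990000 × 0.770000 × 0.860000 = 0.635911
Parallel ([0.791136] and [0.635911]): 1 − (1 − 0.791136)(1 − 0.635911) = 0.9240

0.9240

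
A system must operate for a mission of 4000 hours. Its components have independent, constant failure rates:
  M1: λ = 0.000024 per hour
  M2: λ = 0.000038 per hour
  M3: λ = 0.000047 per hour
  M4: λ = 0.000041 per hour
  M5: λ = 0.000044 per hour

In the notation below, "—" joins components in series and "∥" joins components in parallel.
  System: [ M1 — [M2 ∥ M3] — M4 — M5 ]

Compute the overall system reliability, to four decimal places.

0.6310

R(M1) = exp(−0.000024 × 4000) = 0.908464
R(M2) = exp(−0.000038 × 4000) = 0.858988
R(M3) = exp(−0.000047 × 4000) = 0.828615
R(M4) = exp(−0.000041 × 4000) = 0.848742
R(M5) = exp(−0.000044 × 4000) = 0.838618
Parallel (M2 and M3): 1 − (1 − 0.858988)(1 − 0.828615) = 0.975833
Series (M1, [0.975833], M4, and M5): 0.908464 × 0.975833 × 0.848742 × 0.838618 = 0.6310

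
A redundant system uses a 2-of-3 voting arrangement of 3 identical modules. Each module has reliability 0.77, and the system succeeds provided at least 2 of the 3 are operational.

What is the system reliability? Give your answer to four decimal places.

R = Σ_{i=2}^{3} C(3,i) p^i (1−p)^{3−i} with p = 0.77
C(3,2)·0.77^2·0.23^1 = 0.409101
C(3,3)·0.77^3·0.23^0 = 0.456533
Sum = 0.8656

0.8656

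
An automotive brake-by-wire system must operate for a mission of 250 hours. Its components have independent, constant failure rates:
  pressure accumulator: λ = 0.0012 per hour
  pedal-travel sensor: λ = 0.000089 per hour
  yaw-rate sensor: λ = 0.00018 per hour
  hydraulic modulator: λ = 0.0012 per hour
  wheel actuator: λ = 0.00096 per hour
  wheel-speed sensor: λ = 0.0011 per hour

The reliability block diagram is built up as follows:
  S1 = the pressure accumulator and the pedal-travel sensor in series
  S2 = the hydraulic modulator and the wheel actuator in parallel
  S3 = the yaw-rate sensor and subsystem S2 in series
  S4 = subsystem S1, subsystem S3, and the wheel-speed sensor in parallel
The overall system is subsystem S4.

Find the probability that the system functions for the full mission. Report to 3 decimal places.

0.994

R(pressure accumulator) = exp(−0.0012 × 250) = 0.74082
R(pedal-travel sensor) = exp(−0.000089 × 250) = 0.97800
R(yaw-rate sensor) = exp(−0.00018 × 250) = 0.95600
R(hydraulic modulator) = exp(−0.0012 × 250) = 0.74082
R(wheel actuator) = exp(−0.00096 × 250) = 0.78663
R(wheel-speed sensor) = exp(−0.0011 × 250) = 0.75957
Series (pressure accumulator and pedal-travel sensor): 0.74082 × 0.97800 = 0.72452
Parallel (hydraulic modulator and wheel actuator): 1 − (1 − 0.74082)(1 − 0.78663) = 0.94470
Series (yaw-rate sensor and [0.94470]): 0.95600 × 0.94470 = 0.90313
Parallel ([0.72452], [0.90313], and wheel-speed sensor): 1 − (1 − 0.72452)(1 − 0.90313)(1 − 0.75957) = 0.994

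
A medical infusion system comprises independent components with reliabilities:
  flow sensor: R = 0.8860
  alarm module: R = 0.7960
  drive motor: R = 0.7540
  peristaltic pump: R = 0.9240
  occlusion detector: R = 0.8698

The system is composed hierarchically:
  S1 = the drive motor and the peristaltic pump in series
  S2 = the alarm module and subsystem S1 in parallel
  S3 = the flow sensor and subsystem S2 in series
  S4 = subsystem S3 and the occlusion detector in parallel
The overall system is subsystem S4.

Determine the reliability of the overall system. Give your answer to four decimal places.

Series (drive motor and peristaltic pump): 0.754000 × 0.924000 = 0.696696
Parallel (alarm module and [0.696696]): 1 − (1 − 0.796000)(1 − 0.696696) = 0.938126
Series (flow sensor and [0.938126]): 0.886000 × 0.938126 = 0.831180
Parallel ([0.831180] and occlusion detector): 1 − (1 − 0.831180)(1 − 0.869800) = 0.9780

0.9780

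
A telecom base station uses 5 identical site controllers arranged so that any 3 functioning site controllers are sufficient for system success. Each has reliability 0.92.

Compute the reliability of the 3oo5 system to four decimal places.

R = Σ_{i=3}^{5} C(5,i) p^i (1−p)^{5−i} with p = 0.92
C(5,3)·0.92^3·0.08^2 = 0.049836
C(5,4)·0.92^4·0.08^1 = 0.286557
C(5,5)·0.92^5·0.08^0 = 0.659082
Sum = 0.9955

0.9955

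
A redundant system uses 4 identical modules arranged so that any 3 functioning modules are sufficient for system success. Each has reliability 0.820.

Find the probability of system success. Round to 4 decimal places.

0.8491

R = Σ_{i=3}^{4} C(4,i) p^i (1−p)^{4−i} with p = 0.820
C(4,3)·0.820^3·0.180^1 = 0.396985
C(4,4)·0.820^4·0.180^0 = 0.452122
Sum = 0.8491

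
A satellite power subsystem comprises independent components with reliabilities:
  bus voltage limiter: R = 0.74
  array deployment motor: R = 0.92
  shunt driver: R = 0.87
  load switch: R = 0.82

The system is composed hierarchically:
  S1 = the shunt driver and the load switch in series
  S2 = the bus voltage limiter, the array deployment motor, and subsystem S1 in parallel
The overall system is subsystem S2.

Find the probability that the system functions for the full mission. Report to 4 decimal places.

0.9940

Series (shunt driver and load switch): 0.870000 × 0.820000 = 0.713400
Parallel (bus voltage limiter, array deployment motor, and [0.713400]): 1 − (1 − 0.740000)(1 − 0.920000)(1 − 0.713400) = 0.9940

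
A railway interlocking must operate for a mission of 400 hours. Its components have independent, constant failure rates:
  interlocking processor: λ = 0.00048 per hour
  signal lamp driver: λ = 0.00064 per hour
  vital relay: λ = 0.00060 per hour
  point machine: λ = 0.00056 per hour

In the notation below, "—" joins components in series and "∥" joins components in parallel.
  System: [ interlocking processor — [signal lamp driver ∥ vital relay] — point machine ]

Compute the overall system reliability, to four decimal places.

R(interlocking processor) = exp(−0.00048 × 400) = 0.825307
R(signal lamp driver) = exp(−0.00064 × 400) = 0.774142
R(vital relay) = exp(−0.00060 × 400) = 0.786628
R(point machine) = exp(−0.00056 × 400) = 0.799315
Parallel (signal lamp driver and vital relay): 1 − (1 − 0.774142)(1 − 0.786628) = 0.951808
Series (interlocking processor, [0.951808], and point machine): 0.825307 × 0.951808 × 0.799315 = 0.6279

0.6279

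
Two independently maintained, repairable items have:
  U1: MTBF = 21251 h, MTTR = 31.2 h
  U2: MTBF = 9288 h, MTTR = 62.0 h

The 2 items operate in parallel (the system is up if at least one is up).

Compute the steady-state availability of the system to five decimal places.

A(U1) = MTBF/(MTBF+MTTR) = 21251/(21251+31.2) = 0.998534
A(U2) = MTBF/(MTBF+MTTR) = 9288/(9288+62.0) = 0.993369
Parallel availability: 1 − (1 − 0.998534)(1 − 0.993369) = 0.99999

0.99999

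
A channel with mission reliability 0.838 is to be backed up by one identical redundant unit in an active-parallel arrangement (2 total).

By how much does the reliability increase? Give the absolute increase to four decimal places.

0.1358

R_before = 0.838
R_after = 1 − (1 − 0.838)^2 = 0.9738
ΔR = 0.9738 − 0.838 = 0.1358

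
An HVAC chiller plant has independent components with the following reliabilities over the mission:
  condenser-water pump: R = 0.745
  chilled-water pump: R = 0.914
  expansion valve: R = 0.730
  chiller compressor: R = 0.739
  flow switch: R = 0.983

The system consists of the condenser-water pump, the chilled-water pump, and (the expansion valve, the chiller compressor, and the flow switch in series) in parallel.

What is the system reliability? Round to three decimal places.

Series (expansion valve, chiller compressor, and flow switch): 0.73000 × 0.73900 × 0.98300 = 0.53030
Parallel (condenser-water pump, chilled-water pump, and [0.53030]): 1 − (1 − 0.74500)(1 − 0.91400)(1 − 0.53030) = 0.990

0.990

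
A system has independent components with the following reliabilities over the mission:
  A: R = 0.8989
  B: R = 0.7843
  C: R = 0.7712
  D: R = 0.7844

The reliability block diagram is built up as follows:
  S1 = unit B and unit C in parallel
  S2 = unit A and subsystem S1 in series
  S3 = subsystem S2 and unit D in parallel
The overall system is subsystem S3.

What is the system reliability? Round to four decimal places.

Parallel (B and C): 1 − (1 − 0.784300)(1 − 0.771200) = 0.950648
Series (A and [0.950648]): 0.898900 × 0.950648 = 0.854537
Parallel ([0.854537] and D): 1 − (1 − 0.854537)(1 − 0.784400) = 0.9686

0.9686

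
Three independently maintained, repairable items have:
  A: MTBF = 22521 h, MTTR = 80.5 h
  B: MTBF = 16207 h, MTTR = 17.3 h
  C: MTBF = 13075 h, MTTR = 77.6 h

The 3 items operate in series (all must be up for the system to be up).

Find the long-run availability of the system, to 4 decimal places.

A(A) = MTBF/(MTBF+MTTR) = 22521/(22521+80.5) = 0.996438
A(B) = MTBF/(MTBF+MTTR) = 16207/(16207+17.3) = 0.998934
A(C) = MTBF/(MTBF+MTTR) = 13075/(13075+77.6) = 0.994100
Series availability: 0.996438 × 0.998934 × 0.994100 = 0.9895

0.9895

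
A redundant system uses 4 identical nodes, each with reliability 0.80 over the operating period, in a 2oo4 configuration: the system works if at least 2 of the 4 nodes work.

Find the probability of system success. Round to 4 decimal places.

0.9728

R = Σ_{i=2}^{4} C(4,i) p^i (1−p)^{4−i} with p = 0.80
C(4,2)·0.80^2·0.20^2 = 0.153600
C(4,3)·0.80^3·0.20^1 = 0.409600
C(4,4)·0.80^4·0.20^0 = 0.409600
Sum = 0.9728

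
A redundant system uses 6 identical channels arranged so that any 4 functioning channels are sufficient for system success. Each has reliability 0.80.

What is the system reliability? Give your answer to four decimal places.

0.9011

R = Σ_{i=4}^{6} C(6,i) p^i (1−p)^{6−i} with p = 0.80
C(6,4)·0.80^4·0.20^2 = 0.245760
C(6,5)·0.80^5·0.20^1 = 0.393216
C(6,6)·0.80^6·0.20^0 = 0.262144
Sum = 0.9011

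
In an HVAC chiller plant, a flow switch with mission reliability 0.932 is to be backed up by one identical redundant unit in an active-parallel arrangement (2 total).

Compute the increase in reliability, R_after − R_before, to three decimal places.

0.063

R_before = 0.932
R_after = 1 − (1 − 0.932)^2 = 0.995
ΔR = 0.995 − 0.932 = 0.063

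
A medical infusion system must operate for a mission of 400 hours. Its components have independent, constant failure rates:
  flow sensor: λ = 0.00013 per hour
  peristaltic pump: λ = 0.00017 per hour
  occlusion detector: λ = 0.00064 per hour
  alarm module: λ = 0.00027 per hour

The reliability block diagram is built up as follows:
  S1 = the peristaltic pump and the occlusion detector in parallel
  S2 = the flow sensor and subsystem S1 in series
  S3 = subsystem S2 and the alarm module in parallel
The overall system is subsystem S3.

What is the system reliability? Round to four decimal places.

R(flow sensor) = exp(−0.00013 × 400) = 0.949329
R(peristaltic pump) = exp(−0.00017 × 400) = 0.934260
R(occlusion detector) = exp(−0.00064 × 400) = 0.774142
R(alarm module) = exp(−0.00027 × 400) = 0.897628
Parallel (peristaltic pump and occlusion detector): 1 − (1 − 0.934260)(1 − 0.774142) = 0.985152
Series (flow sensor and [0.985152]): 0.949329 × 0.985152 = 0.935233
Parallel ([0.935233] and alarm module): 1 − (1 − 0.935233)(1 − 0.897628) = 0.9934

0.9934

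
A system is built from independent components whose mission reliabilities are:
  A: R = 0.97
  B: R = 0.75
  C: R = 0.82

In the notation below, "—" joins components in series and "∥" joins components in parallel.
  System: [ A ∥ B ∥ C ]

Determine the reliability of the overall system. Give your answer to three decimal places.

Parallel (A, B, and C): 1 − (1 − 0.97000)(1 − 0.75000)(1 − 0.82000) = 0.999

0.999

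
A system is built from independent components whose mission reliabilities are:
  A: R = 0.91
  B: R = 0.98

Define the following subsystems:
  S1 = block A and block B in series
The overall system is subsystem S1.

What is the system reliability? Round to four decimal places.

Series (A and B): 0.910000 × 0.980000 = 0.8918

0.8918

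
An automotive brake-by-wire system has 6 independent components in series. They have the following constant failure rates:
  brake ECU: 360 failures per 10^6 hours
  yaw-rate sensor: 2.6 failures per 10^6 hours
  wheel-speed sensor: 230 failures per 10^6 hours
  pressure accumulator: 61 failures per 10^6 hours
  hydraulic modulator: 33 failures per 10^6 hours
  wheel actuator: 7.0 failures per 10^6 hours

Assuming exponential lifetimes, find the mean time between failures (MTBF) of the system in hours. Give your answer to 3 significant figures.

1440

Series of exponential components: λ_sys = Σ λ_i
λ_sys = 0.00036 + 0.0000026 + 0.00023 + 0.000061 + 0.000033 + 0.0000070 = 6.9360e-04 /h
MTBF = 1 / λ_sys = 1440 h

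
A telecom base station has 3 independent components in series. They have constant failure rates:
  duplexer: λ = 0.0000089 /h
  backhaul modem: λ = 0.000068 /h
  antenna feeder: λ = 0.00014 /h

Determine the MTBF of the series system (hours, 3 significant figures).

Series of exponential components: λ_sys = Σ λ_i
λ_sys = 0.0000089 + 0.000068 + 0.00014 = 2.1690e-04 /h
MTBF = 1 / λ_sys = 4610 h

4610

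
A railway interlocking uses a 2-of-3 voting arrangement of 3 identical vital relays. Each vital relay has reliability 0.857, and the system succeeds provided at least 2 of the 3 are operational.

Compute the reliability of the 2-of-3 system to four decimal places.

R = Σ_{i=2}^{3} C(3,i) p^i (1−p)^{3−i} with p = 0.857
C(3,2)·0.857^2·0.143^1 = 0.315079
C(3,3)·0.857^3·0.143^0 = 0.629423
Sum = 0.9445

0.9445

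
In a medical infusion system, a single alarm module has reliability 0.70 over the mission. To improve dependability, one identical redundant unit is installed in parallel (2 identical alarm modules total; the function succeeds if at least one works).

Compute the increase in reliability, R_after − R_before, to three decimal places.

0.210

R_before = 0.70
R_after = 1 − (1 − 0.70)^2 = 0.910
ΔR = 0.910 − 0.70 = 0.210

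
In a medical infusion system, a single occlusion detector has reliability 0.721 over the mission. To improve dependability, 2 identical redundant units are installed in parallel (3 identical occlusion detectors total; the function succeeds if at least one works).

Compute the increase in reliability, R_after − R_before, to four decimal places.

R_before = 0.721
R_after = 1 − (1 − 0.721)^3 = 0.9783
ΔR = 0.9783 − 0.721 = 0.2573

0.2573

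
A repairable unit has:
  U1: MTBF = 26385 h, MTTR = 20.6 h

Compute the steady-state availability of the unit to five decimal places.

0.99922

A(U1) = MTBF/(MTBF+MTTR) = 26385/(26385+20.6) = 0.99922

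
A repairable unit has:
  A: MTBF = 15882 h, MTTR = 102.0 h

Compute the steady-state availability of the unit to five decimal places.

A(A) = MTBF/(MTBF+MTTR) = 15882/(15882+102.0) = 0.99362

0.99362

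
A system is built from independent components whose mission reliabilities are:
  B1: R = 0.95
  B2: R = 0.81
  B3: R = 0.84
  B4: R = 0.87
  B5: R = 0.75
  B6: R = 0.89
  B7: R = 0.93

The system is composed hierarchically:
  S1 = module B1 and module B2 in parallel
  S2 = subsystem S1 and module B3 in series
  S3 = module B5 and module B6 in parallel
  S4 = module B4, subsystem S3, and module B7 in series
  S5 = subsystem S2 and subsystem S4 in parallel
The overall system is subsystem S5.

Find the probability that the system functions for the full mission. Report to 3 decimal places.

Parallel (B1 and B2): 1 − (1 − 0.95000)(1 − 0.81000) = 0.99050
Series ([0.99050] and B3): 0.99050 × 0.84000 = 0.83202
Parallel (B5 and B6): 1 − (1 − 0.75000)(1 − 0.89000) = 0.97250
Series (B4, [0.97250], and B7): 0.87000 × 0.97250 × 0.93000 = 0.78685
Parallel ([0.83202] and [0.78685]): 1 − (1 − 0.83202)(1 − 0.78685) = 0.964

0.964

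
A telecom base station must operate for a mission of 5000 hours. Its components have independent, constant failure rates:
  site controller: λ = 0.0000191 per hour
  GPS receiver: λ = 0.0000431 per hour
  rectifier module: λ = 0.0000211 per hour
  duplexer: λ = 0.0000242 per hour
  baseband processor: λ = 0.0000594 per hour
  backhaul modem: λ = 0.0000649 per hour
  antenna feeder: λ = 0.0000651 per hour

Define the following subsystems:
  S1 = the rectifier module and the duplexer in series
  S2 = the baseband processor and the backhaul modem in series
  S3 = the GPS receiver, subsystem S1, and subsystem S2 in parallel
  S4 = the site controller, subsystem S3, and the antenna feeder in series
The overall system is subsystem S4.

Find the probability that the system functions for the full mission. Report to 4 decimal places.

0.6445

R(site controller) = exp(−0.0000191 × 5000) = 0.908918
R(GPS receiver) = exp(−0.0000431 × 5000) = 0.806138
R(rectifier module) = exp(−0.0000211 × 5000) = 0.899874
R(duplexer) = exp(−0.0000242 × 5000) = 0.886034
R(baseband processor) = exp(−0.0000594 × 5000) = 0.743044
R(backhaul modem) = exp(−0.0000649 × 5000) = 0.722889
R(antenna feeder) = exp(−0.0000651 × 5000) = 0.722166
Series (rectifier module and duplexer): 0.899874 × 0.886034 = 0.797319
Series (baseband processor and backhaul modem): 0.743044 × 0.722889 = 0.537138
Parallel (GPS receiver, [0.797319], and [0.537138]): 1 − (1 − 0.806138)(1 − 0.797319)(1 − 0.537138) = 0.981813
Series (site controller, [0.981813], and antenna feeder): 0.908918 × 0.981813 × 0.722166 = 0.6445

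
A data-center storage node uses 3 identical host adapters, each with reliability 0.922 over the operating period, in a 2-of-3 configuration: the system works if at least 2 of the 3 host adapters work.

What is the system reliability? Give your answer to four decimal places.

R = Σ_{i=2}^{3} C(3,i) p^i (1−p)^{3−i} with p = 0.922
C(3,2)·0.922^2·0.078^1 = 0.198920
C(3,3)·0.922^3·0.078^0 = 0.783777
Sum = 0.9827

0.9827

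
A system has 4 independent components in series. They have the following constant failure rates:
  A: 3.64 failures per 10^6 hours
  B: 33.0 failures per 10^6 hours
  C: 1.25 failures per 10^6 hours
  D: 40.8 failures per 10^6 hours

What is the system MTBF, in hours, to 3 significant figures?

12700

Series of exponential components: λ_sys = Σ λ_i
λ_sys = 0.00000364 + 0.0000330 + 0.00000125 + 0.0000408 = 7.8690e-05 /h
MTBF = 1 / λ_sys = 12700 h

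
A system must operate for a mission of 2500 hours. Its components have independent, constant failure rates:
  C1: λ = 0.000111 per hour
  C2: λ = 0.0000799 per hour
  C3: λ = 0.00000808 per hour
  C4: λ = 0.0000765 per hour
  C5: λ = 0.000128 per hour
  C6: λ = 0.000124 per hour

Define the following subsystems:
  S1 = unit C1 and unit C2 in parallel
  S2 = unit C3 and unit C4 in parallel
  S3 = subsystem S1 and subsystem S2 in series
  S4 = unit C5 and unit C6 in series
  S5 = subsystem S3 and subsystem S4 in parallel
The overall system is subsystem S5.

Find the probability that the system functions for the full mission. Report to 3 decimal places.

R(C1) = exp(−0.000111 × 2500) = 0.75768
R(C2) = exp(−0.0000799 × 2500) = 0.81894
R(C3) = exp(−0.00000808 × 2500) = 0.98000
R(C4) = exp(−0.0000765 × 2500) = 0.82593
R(C5) = exp(−0.000128 × 2500) = 0.72615
R(C6) = exp(−0.000124 × 2500) = 0.73345
Parallel (C1 and C2): 1 − (1 − 0.75768)(1 − 0.81894) = 0.95613
Parallel (C3 and C4): 1 − (1 − 0.98000)(1 − 0.82593) = 0.99652
Series ([0.95613] and [0.99652]): 0.95613 × 0.99652 = 0.95280
Series (C5 and C6): 0.72615 × 0.73345 = 0.53259
Parallel ([0.95280] and [0.53259]): 1 − (1 − 0.95280)(1 − 0.53259) = 0.978

0.978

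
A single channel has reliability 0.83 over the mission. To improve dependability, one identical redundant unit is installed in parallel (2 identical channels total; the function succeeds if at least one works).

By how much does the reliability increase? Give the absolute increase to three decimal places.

R_before = 0.83
R_after = 1 − (1 − 0.83)^2 = 0.971
ΔR = 0.971 − 0.83 = 0.141

0.141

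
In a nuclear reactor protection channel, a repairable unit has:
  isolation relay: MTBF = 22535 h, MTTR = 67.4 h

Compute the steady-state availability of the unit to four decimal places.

A(isolation relay) = MTBF/(MTBF+MTTR) = 22535/(22535+67.4) = 0.9970

0.9970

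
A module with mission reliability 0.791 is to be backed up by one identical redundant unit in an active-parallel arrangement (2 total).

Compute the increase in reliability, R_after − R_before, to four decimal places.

0.1653

R_before = 0.791
R_after = 1 − (1 − 0.791)^2 = 0.9563
ΔR = 0.9563 − 0.791 = 0.1653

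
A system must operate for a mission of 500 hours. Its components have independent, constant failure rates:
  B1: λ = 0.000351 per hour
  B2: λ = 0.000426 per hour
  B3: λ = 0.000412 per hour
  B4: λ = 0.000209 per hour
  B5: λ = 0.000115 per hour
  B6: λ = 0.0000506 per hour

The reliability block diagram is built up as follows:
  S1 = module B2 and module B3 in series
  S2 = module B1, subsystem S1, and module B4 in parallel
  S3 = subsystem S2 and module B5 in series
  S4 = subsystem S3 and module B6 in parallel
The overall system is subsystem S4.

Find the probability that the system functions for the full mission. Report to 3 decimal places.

0.998

R(B1) = exp(−0.000351 × 500) = 0.83904
R(B2) = exp(−0.000426 × 500) = 0.80816
R(B3) = exp(−0.000412 × 500) = 0.81383
R(B4) = exp(−0.000209 × 500) = 0.90077
R(B5) = exp(−0.000115 × 500) = 0.94412
R(B6) = exp(−0.0000506 × 500) = 0.97502
Series (B2 and B3): 0.80816 × 0.81383 = 0.65770
Parallel (B1, [0.65770], and B4): 1 − (1 − 0.83904)(1 − 0.65770)(1 − 0.90077) = 0.99453
Series ([0.99453] and B5): 0.99453 × 0.94412 = 0.93896
Parallel ([0.93896] and B6): 1 − (1 − 0.93896)(1 − 0.97502) = 0.998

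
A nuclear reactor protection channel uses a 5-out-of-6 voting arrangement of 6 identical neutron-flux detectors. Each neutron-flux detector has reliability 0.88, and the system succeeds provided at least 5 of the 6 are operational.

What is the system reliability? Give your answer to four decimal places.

R = Σ_{i=5}^{6} C(6,i) p^i (1−p)^{6−i} with p = 0.88
C(6,5)·0.88^5·0.12^1 = 0.379967
C(6,6)·0.88^6·0.12^0 = 0.464404
Sum = 0.8444

0.8444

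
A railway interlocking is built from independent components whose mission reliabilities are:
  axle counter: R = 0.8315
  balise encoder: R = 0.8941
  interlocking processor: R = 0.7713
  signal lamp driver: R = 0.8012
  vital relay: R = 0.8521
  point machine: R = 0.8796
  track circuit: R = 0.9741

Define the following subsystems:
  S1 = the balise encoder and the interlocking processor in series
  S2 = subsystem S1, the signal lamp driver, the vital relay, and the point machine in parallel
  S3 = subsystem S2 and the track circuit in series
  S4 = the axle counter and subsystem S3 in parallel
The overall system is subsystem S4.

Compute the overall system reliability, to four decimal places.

0.9955

Series (balise encoder and interlocking processor): 0.894100 × 0.771300 = 0.689619
Parallel ([0.689619], signal lamp driver, vital relay, and point machine): 1 − (1 − 0.689619)(1 − 0.801200)(1 − 0.852100)(1 − 0.879600) = 0.998901
Series ([0.998901] and track circuit): 0.998901 × 0.974100 = 0.973029
Parallel (axle counter and [0.973029]): 1 − (1 − 0.831500)(1 − 0.973029) = 0.9955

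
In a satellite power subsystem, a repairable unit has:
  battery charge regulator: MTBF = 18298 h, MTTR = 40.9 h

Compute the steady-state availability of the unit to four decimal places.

0.9978

A(battery charge regulator) = MTBF/(MTBF+MTTR) = 18298/(18298+40.9) = 0.9978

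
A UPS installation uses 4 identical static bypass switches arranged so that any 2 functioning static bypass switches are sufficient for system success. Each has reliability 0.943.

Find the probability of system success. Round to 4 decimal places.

0.9993

R = Σ_{i=2}^{4} C(4,i) p^i (1−p)^{4−i} with p = 0.943
C(4,2)·0.943^2·0.057^2 = 0.017335
C(4,3)·0.943^3·0.057^1 = 0.191192
C(4,4)·0.943^4·0.057^0 = 0.790764
Sum = 0.9993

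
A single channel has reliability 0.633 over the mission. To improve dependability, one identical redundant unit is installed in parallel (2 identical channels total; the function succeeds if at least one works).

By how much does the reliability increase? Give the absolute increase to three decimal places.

0.232

R_before = 0.633
R_after = 1 − (1 − 0.633)^2 = 0.865
ΔR = 0.865 − 0.633 = 0.232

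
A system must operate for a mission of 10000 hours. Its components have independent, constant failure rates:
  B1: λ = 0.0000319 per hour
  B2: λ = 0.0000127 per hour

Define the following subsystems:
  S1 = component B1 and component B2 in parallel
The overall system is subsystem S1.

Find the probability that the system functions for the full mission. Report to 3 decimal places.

0.967

R(B1) = exp(−0.0000319 × 10000) = 0.72688
R(B2) = exp(−0.0000127 × 10000) = 0.88073
Parallel (B1 and B2): 1 − (1 − 0.72688)(1 − 0.88073) = 0.967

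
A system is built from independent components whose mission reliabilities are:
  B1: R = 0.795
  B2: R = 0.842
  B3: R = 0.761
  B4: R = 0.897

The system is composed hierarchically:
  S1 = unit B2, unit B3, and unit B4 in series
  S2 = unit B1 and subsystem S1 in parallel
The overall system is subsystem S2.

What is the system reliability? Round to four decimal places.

0.9128

Series (B2, B3, and B4): 0.842000 × 0.761000 × 0.897000 = 0.574764
Parallel (B1 and [0.574764]): 1 − (1 − 0.795000)(1 − 0.574764) = 0.9128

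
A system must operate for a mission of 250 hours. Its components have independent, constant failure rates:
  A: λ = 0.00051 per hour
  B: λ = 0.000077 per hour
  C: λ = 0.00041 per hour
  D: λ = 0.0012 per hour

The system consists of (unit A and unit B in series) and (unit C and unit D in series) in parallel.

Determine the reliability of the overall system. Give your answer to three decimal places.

0.955

R(A) = exp(−0.00051 × 250) = 0.88029
R(B) = exp(−0.000077 × 250) = 0.98093
R(C) = exp(−0.00041 × 250) = 0.90258
R(D) = exp(−0.0012 × 250) = 0.74082
Series (A and B): 0.88029 × 0.98093 = 0.86350
Series (C and D): 0.90258 × 0.74082 = 0.66865
Parallel ([0.86350] and [0.66865]): 1 − (1 − 0.86350)(1 − 0.66865) = 0.955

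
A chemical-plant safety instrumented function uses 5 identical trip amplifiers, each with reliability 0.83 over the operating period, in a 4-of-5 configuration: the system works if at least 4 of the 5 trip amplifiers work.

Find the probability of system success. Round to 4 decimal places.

R = Σ_{i=4}^{5} C(5,i) p^i (1−p)^{5−i} with p = 0.83
C(5,4)·0.83^4·0.17^1 = 0.403396
C(5,5)·0.83^5·0.17^0 = 0.393904
Sum = 0.7973

0.7973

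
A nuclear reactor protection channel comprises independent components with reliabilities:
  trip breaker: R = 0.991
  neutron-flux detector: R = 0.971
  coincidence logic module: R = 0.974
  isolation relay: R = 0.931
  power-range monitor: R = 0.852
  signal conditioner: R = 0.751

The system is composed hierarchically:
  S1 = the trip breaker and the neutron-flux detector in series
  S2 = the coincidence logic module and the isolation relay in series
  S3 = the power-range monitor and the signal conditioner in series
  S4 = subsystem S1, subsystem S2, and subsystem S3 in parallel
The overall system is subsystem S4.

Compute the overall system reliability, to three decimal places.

Series (trip breaker and neutron-flux detector): 0.99100 × 0.97100 = 0.96226
Series (coincidence logic module and isolation relay): 0.97400 × 0.93100 = 0.90679
Series (power-range monitor and signal conditioner): 0.85200 × 0.75100 = 0.63985
Parallel ([0.96226], [0.90679], and [0.63985]): 1 − (1 − 0.96226)(1 − 0.90679)(1 − 0.63985) = 0.999

0.999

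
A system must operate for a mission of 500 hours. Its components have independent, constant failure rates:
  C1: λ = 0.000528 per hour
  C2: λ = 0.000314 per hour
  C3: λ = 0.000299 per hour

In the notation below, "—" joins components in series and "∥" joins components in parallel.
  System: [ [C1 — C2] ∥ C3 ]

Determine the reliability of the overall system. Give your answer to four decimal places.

0.9523

R(C1) = exp(−0.000528 × 500) = 0.767974
R(C2) = exp(−0.000314 × 500) = 0.854704
R(C3) = exp(−0.000299 × 500) = 0.861138
Series (C1 and C2): 0.767974 × 0.854704 = 0.656390
Parallel ([0.656390] and C3): 1 − (1 − 0.656390)(1 − 0.861138) = 0.9523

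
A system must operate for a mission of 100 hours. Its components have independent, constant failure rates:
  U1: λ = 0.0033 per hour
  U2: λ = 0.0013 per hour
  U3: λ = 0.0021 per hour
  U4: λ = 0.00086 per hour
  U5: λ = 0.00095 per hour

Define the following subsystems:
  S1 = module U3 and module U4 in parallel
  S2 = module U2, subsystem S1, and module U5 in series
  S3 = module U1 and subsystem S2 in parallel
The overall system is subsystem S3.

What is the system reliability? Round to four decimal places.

R(U1) = exp(−0.0033 × 100) = 0.718924
R(U2) = exp(−0.0013 × 100) = 0.878095
R(U3) = exp(−0.0021 × 100) = 0.810584
R(U4) = exp(−0.00086 × 100) = 0.917594
R(U5) = exp(−0.00095 × 100) = 0.909373
Parallel (U3 and U4): 1 − (1 − 0.810584)(1 − 0.917594) = 0.984391
Series (U2, [0.984391], and U5): 0.878095 × 0.984391 × 0.909373 = 0.786052
Parallel (U1 and [0.786052]): 1 − (1 − 0.718924)(1 − 0.786052) = 0.9399

0.9399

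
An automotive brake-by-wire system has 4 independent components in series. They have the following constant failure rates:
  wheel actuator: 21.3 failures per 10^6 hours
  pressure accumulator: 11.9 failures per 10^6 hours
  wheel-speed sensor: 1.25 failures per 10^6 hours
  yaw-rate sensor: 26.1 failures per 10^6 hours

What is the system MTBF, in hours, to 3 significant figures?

16500

Series of exponential components: λ_sys = Σ λ_i
λ_sys = 0.0000213 + 0.0000119 + 0.00000125 + 0.0000261 = 6.0550e-05 /h
MTBF = 1 / λ_sys = 16500 h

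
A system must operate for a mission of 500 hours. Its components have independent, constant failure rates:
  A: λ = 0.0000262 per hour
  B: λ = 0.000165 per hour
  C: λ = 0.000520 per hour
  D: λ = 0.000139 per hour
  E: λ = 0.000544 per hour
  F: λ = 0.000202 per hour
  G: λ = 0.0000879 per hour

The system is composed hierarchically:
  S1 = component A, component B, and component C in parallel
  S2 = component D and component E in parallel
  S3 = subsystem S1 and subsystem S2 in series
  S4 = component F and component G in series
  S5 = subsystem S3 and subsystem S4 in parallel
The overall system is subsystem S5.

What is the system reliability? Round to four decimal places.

0.9978

R(A) = exp(−0.0000262 × 500) = 0.986985
R(B) = exp(−0.000165 × 500) = 0.920811
R(C) = exp(−0.000520 × 500) = 0.771052
R(D) = exp(−0.000139 × 500) = 0.932860
R(E) = exp(−0.000544 × 500) = 0.761854
R(F) = exp(−0.000202 × 500) = 0.903933
R(G) = exp(−0.0000879 × 500) = 0.957002
Parallel (A, B, and C): 1 − (1 − 0.986985)(1 − 0.920811)(1 − 0.771052) = 0.999764
Parallel (D and E): 1 − (1 − 0.932860)(1 − 0.761854) = 0.984011
Series ([0.999764] and [0.984011]): 0.999764 × 0.984011 = 0.983779
Series (F and G): 0.903933 × 0.957002 = 0.865066
Parallel ([0.983779] and [0.865066]): 1 − (1 − 0.983779)(1 − 0.865066) = 0.9978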